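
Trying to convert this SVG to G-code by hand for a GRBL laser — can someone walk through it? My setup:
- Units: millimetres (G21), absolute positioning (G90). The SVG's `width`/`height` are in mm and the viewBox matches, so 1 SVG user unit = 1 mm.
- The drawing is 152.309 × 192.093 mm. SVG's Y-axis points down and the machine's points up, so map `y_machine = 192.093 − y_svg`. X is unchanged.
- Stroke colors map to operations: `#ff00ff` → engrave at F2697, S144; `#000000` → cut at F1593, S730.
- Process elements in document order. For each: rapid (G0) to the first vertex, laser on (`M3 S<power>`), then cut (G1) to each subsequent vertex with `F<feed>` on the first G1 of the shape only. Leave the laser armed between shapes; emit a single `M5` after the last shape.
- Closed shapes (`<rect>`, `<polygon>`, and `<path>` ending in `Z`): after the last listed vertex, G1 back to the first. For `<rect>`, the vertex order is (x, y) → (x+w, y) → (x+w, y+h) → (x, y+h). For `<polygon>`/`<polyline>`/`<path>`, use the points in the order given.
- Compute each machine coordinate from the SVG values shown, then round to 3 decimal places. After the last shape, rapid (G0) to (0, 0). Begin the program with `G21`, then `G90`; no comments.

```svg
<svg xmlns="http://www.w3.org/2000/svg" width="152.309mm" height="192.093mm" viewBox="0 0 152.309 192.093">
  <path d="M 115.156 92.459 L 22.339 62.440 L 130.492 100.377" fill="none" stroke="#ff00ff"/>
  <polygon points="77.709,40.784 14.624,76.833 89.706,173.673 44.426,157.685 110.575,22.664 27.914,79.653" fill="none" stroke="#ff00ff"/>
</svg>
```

G21
G90
G0 X115.156 Y99.634
M3 S144
G1 X22.339 Y129.653 F2697
G1 X130.492 Y91.716
G0 X77.709 Y151.309
M3 S144
G1 X14.624 Y115.260 F2697
G1 X89.706 Y18.420
G1 X44.426 Y34.408
G1 X110.575 Y169.429
G1 X27.914 Y112.440
G1 X77.709 Y151.309
M5
G0 X0.000 Y0.000

1 u = 1 mm; y_m = 192.093 − y.

[1] `<path>` open polyline, #ff00ff→engrave S144 F2697: (115.156,99.634) → (22.339,129.653) → (130.492,91.716)

[2] `<polygon>` closed polygon, #ff00ff→engrave S144 F2697: (77.709,151.309) → (14.624,115.260) → (89.706,18.420) → (44.426,34.408) → (110.575,169.429) → (27.914,112.440) → (77.709,151.309) (closed)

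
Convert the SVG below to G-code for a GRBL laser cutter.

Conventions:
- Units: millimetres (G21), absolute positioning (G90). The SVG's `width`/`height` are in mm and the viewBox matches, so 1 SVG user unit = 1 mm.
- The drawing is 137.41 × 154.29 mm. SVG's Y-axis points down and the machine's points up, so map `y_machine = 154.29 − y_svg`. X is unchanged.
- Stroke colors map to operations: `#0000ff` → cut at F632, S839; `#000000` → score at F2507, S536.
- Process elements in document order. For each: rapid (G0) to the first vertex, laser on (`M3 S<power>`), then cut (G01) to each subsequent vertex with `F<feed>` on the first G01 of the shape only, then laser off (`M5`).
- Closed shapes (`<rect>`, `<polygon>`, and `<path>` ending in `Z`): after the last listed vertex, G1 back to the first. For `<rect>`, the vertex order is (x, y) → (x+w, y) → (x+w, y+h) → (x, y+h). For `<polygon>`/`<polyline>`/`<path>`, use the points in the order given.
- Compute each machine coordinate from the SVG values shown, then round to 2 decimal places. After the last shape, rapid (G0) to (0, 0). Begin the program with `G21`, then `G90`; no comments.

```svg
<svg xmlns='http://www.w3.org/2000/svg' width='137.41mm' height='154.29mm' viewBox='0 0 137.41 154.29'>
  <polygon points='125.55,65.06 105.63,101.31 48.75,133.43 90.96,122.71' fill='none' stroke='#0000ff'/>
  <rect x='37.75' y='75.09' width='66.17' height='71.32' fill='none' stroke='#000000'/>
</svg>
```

G21
G90
G0 X125.55 Y89.23
M3 S839
G01 X105.63 Y52.98 F632
G01 X48.75 Y20.86
G01 X90.96 Y31.58
G01 X125.55 Y89.23
M5
G0 X37.75 Y79.20
M3 S536
G01 X103.92 Y79.20 F2507
G01 X103.92 Y7.88
G01 X37.75 Y7.88
G01 X37.75 Y79.20
M5
G0 X0.00 Y0.00

viewBox `0 0 137.41 154.29` with mm width/height → 1 unit = 1 mm. Flip: y_m = 154.29 − y_svg.

**Shape 1** — `<polygon>` closed polygon, stroke `#0000ff` → cut (S839, F632). Machine vertices: (125.55,89.23) → (105.63,52.98) → (48.75,20.86) → (90.96,31.58) → (125.55,89.23). Closed: final G1 returns to the first vertex.

**Shape 2** — `<rect>` rectangle, stroke `#000000` → score (S536, F2507). Machine vertices: (37.75,79.20) → (103.92,79.20) → (103.92,7.88) → (37.75,7.88) → (37.75,79.20). Closed: final G1 returns to the first vertex.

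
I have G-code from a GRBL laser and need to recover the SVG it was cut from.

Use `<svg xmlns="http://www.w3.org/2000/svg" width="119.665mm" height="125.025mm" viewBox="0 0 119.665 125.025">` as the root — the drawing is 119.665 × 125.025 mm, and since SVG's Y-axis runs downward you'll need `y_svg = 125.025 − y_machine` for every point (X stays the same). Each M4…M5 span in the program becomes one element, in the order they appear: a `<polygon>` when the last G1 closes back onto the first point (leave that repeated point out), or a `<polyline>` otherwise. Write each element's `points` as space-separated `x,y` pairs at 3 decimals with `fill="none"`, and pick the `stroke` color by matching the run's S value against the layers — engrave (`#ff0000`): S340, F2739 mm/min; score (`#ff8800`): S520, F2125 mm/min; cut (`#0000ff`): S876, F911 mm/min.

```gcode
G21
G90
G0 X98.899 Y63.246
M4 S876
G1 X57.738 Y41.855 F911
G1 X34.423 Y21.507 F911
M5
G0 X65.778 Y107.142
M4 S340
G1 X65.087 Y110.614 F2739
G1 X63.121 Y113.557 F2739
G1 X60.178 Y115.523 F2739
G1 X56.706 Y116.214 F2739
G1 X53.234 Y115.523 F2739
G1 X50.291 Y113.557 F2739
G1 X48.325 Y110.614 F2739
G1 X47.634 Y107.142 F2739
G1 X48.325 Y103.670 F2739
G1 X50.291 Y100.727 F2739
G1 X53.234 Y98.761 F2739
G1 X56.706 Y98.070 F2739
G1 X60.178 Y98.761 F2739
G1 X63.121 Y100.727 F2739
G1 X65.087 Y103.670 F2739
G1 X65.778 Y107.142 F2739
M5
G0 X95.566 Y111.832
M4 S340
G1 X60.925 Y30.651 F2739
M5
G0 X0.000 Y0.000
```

y_svg = 125.025 − y_m.

[1] S876→`#0000ff` (cut); open run; points: 98.899,61.779 57.738,83.170 34.423,103.518

[2] S340→`#ff0000` (engrave); closed run; points: 65.778,17.883 65.087,14.411 63.121,11.468 60.178,9.502 56.706,8.811 53.234,9.502 50.291,11.468 48.325,14.411 47.634,17.883 48.325,21.355 50.291,24.298 53.234,26.264 56.706,26.955 60.178,26.264 63.121,24.298 65.087,21.355

[3] S340→`#ff0000` (engrave); open run; points: 95.566,13.193 60.925,94.374

<svg xmlns="http://www.w3.org/2000/svg" width="119.665mm" height="125.025mm" viewBox="0 0 119.665 125.025">
  <polyline points="98.899,61.779 57.738,83.170 34.423,103.518" fill="none" stroke="#0000ff"/>
  <polygon points="65.778,17.883 65.087,14.411 63.121,11.468 60.178,9.502 56.706,8.811 53.234,9.502 50.291,11.468 48.325,14.411 47.634,17.883 48.325,21.355 50.291,24.298 53.234,26.264 56.706,26.955 60.178,26.264 63.121,24.298 65.087,21.355" fill="none" stroke="#ff0000"/>
  <polyline points="95.566,13.193 60.925,94.374" fill="none" stroke="#ff0000"/>
</svg>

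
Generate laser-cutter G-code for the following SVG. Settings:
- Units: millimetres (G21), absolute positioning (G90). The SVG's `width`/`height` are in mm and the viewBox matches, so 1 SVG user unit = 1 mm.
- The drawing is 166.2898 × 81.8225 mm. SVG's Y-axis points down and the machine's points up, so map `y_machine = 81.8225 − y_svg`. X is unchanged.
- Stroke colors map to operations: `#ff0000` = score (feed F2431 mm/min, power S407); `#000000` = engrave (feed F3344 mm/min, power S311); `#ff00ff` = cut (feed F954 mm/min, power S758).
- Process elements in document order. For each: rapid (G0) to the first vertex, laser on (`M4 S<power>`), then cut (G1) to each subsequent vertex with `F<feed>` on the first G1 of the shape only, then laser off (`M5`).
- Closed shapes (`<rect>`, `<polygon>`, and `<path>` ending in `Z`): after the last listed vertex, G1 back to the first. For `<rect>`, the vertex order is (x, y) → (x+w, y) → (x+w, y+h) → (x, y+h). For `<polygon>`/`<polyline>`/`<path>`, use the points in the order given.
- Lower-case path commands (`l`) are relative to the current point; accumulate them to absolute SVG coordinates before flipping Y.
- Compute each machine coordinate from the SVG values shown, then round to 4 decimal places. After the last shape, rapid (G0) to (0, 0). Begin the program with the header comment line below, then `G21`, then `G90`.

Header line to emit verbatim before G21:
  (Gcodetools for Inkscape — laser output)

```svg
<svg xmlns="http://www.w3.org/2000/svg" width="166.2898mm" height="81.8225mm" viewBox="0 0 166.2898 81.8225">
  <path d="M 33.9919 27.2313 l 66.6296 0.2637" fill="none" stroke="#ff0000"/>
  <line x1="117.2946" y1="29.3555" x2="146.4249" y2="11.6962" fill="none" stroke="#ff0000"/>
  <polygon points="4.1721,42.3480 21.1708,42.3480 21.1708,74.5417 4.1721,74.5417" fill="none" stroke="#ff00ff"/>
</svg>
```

(Gcodetools for Inkscape — laser output)
G21
G90
G0 X33.9919 Y54.5912
M4 S407
G1 X100.6215 Y54.3275 F2431
M5
G0 X117.2946 Y52.4670
M4 S407
G1 X146.4249 Y70.1263 F2431
M5
G0 X4.1721 Y39.4745
M4 S758
G1 X21.1708 Y39.4745 F954
G1 X21.1708 Y7.2808
G1 X4.1721 Y7.2808
G1 X4.1721 Y39.4745
M5
G0 X0.0000 Y0.0000

Since the viewBox matches the mm dimensions, user units are millimetres directly. The only transform is the Y-flip y_m = 81.8225 − y_svg.

Shape 1 is a line segment drawn with `<path>`. Its stroke #ff0000 means score at S407, F2431. After flipping Y the toolpath is (33.9919,54.5912) → (100.6215,54.3275).

Shape 2 is a line segment drawn with `<line>`. Its stroke #ff0000 means score at S407, F2431. After flipping Y the toolpath is (117.2946,52.4670) → (146.4249,70.1263).

Shape 3 is a rectangle drawn with `<polygon>`. Its stroke #ff00ff means cut at S758, F954. After flipping Y the toolpath is (4.1721,39.4745) → (21.1708,39.4745) → (21.1708,7.2808) → (4.1721,7.2808) → (4.1721,39.4745), returning to the start.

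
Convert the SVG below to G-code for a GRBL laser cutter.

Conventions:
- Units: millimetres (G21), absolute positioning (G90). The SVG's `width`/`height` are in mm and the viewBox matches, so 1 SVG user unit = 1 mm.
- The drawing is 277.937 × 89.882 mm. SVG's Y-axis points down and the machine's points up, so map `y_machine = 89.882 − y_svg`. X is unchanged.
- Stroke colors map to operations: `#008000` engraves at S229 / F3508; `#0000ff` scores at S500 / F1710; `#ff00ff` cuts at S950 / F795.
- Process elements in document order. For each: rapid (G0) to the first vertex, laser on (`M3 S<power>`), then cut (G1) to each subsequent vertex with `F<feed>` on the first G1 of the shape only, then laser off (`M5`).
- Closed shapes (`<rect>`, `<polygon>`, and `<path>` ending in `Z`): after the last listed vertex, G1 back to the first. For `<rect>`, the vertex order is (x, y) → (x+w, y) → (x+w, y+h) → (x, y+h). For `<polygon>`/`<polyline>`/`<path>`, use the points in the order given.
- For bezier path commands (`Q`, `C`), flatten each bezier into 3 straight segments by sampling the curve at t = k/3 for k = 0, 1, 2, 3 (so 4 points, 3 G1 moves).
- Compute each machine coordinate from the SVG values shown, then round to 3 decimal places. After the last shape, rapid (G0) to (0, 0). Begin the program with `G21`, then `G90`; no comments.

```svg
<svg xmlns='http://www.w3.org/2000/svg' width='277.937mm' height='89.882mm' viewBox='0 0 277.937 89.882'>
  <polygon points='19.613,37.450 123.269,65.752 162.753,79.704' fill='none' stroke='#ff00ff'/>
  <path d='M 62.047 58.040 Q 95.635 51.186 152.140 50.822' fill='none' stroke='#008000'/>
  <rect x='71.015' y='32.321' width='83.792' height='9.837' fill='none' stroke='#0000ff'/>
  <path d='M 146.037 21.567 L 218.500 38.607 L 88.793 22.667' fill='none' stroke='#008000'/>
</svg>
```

Since the viewBox matches the mm dimensions, user units are millimetres directly. The only transform is the Y-flip y_m = 89.882 − y_svg.

Shape 1 is a closed polygon drawn with `<polygon>`. Its stroke #ff00ff means cut at S950, F795. After flipping Y the toolpath is (19.613,52.432) → (123.269,24.130) → (162.753,10.178) → (19.613,52.432), returning to the start.

Shape 2 is a quadratic bezier drawn with `<path>`. Its stroke #008000 means engrave at S229, F3508. After flipping Y the toolpath is (62.047,31.842) → (86.985,35.690) → (117.016,38.096) → (152.140,39.060).

Shape 3 is a rectangle drawn with `<rect>`. Its stroke #0000ff means score at S500, F1710. After flipping Y the toolpath is (71.015,57.561) → (154.807,57.561) → (154.807,47.724) → (71.015,47.724) → (71.015,57.561), returning to the start.

Shape 4 is a open polyline drawn with `<path>`. Its stroke #008000 means engrave at S229, F3508. After flipping Y the toolpath is (146.037,68.315) → (218.500,51.275) → (88.793,67.215).

G21
G90
G0 X19.613 Y52.432
M3 S950
G1 X123.269 Y24.130 F795
G1 X162.753 Y10.178
G1 X19.613 Y52.432
M5
G0 X62.047 Y31.842
M3 S229
G1 X86.985 Y35.690 F3508
G1 X117.016 Y38.096
G1 X152.140 Y39.060
M5
G0 X71.015 Y57.561
M3 S500
G1 X154.807 Y57.561 F1710
G1 X154.807 Y47.724
G1 X71.015 Y47.724
G1 X71.015 Y57.561
M5
G0 X146.037 Y68.315
M3 S229
G1 X218.500 Y51.275 F3508
G1 X88.793 Y67.215
M5
G0 X0.000 Y0.000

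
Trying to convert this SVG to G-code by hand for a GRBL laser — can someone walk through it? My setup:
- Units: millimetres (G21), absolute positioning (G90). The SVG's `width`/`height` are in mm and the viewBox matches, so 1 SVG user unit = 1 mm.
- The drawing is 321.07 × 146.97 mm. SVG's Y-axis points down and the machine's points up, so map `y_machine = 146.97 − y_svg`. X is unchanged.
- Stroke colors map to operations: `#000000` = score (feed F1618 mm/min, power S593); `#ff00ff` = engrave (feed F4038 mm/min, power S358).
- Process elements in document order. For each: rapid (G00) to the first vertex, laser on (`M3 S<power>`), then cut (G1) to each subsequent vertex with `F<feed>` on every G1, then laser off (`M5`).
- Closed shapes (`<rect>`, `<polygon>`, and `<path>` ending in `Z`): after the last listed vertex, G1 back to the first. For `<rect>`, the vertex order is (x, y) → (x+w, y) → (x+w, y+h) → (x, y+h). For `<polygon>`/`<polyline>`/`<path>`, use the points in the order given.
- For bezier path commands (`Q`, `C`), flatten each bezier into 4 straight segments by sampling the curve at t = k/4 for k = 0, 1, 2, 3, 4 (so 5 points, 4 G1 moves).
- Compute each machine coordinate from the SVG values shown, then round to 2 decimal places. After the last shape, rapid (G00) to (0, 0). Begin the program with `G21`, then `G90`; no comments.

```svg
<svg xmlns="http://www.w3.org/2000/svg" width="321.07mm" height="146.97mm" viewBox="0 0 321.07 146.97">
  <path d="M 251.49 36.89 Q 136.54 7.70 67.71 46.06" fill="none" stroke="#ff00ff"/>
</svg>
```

Since the viewBox matches the mm dimensions, user units are millimetres directly. The only transform is the Y-flip y_m = 146.97 − y_svg.

Shape 1 is a quadratic bezier drawn with `<path>`. Its stroke #ff00ff means engrave at S358, F4038. After flipping Y the toolpath is (251.49,110.08) → (196.90,120.45) → (148.07,122.38) → (105.01,115.87) → (67.71,100.91).

G21
G90
G00 X251.49 Y110.08
M3 S358
G1 X196.90 Y120.45 F4038
G1 X148.07 Y122.38 F4038
G1 X105.01 Y115.87 F4038
G1 X67.71 Y100.91 F4038
M5
G00 X0.00 Y0.00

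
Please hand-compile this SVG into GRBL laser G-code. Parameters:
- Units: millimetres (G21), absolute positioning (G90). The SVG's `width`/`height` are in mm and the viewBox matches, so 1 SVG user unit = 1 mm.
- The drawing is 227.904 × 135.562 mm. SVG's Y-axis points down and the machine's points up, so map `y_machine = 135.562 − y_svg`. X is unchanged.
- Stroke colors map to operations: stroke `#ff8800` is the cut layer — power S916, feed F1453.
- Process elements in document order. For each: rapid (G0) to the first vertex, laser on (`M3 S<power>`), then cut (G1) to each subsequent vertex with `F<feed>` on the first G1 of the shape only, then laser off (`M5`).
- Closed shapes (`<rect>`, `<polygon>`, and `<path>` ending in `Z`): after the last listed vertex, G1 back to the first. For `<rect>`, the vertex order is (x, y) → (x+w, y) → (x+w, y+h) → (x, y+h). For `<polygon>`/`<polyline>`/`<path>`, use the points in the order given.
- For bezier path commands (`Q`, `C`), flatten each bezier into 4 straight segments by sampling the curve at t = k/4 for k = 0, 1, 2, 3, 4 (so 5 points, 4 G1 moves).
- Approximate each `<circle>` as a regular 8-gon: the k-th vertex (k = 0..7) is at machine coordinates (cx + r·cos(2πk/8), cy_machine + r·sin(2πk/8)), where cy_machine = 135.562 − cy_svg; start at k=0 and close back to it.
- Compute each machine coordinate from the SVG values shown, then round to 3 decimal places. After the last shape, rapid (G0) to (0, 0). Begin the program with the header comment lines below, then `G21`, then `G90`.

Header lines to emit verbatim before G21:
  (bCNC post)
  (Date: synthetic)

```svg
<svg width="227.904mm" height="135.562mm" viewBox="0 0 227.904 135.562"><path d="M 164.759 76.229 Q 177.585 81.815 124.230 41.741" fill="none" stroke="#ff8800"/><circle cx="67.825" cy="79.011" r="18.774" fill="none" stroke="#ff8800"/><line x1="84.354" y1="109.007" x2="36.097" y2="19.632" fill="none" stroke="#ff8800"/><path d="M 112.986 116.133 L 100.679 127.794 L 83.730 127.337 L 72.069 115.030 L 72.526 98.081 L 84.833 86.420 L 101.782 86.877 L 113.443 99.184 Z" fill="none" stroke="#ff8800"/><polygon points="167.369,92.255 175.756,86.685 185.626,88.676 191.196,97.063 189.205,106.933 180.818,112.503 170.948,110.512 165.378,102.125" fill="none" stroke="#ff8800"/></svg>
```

(bCNC post)
(Date: synthetic)
G21
G90
G0 X164.759 Y59.333
M3 S916
G1 X167.036 Y59.394 F1453
G1 X161.040 Y65.162
G1 X146.771 Y76.638
G1 X124.230 Y93.821
M5
G0 X86.599 Y56.551
M3 S916
G1 X81.100 Y69.826 F1453
G1 X67.825 Y75.325
G1 X54.550 Y69.826
G1 X49.051 Y56.551
G1 X54.550 Y43.276
G1 X67.825 Y37.777
G1 X81.100 Y43.276
G1 X86.599 Y56.551
M5
G0 X84.354 Y26.555
M3 S916
G1 X36.097 Y115.930 F1453
M5
G0 X112.986 Y19.429
M3 S916
G1 X100.679 Y7.768 F1453
G1 X83.730 Y8.225
G1 X72.069 Y20.532
G1 X72.526 Y37.481
G1 X84.833 Y49.142
G1 X101.782 Y48.685
G1 X113.443 Y36.378
G1 X112.986 Y19.429
M5
G0 X167.369 Y43.307
M3 S916
G1 X175.756 Y48.877 F1453
G1 X185.626 Y46.886
G1 X191.196 Y38.499
G1 X189.205 Y28.629
G1 X180.818 Y23.059
G1 X170.948 Y25.050
G1 X165.378 Y33.437
G1 X167.369 Y43.307
M5
G0 X0.000 Y0.000

viewBox `0 0 227.904 135.562` with mm width/height → 1 unit = 1 mm. Flip: y_m = 135.562 − y_svg.

**Shape 1** — `<path>` quadratic bezier, stroke `#ff8800` → cut (S916, F1453). Control points (SVG): P0=(164.759,76.229), P1=(177.585,81.815), P2=(124.230,41.741); sampled at t=k/4. Machine vertices: (164.759,59.333) → (167.036,59.394) → (161.040,65.162) → (146.771,76.638) → (124.230,93.821). Open path.

**Shape 2** — `<circle>` circle, stroke `#ff8800` → cut (S916, F1453). Machine vertices: (86.599,56.551) → (81.100,69.826) → (67.825,75.325) → (54.550,69.826) → (49.051,56.551) → (54.550,43.276) → (67.825,37.777) → (81.100,43.276) → (86.599,56.551). Closed: final G1 returns to the first vertex.

**Shape 3** — `<line>` line segment, stroke `#ff8800` → cut (S916, F1453). Machine vertices: (84.354,26.555) → (36.097,115.930). Open path.

**Shape 4** — `<path>` regular polygon, stroke `#ff8800` → cut (S916, F1453). Machine vertices: (112.986,19.429) → (100.679,7.768) → (83.730,8.225) → (72.069,20.532) → (72.526,37.481) → (84.833,49.142) → (101.782,48.685) → (113.443,36.378) → (112.986,19.429). Closed: final G1 returns to the first vertex.

**Shape 5** — `<polygon>` regular polygon, stroke `#ff8800` → cut (S916, F1453). Machine vertices: (167.369,43.307) → (175.756,48.877) → (185.626,46.886) → (191.196,38.499) → (189.205,28.629) → (180.818,23.059) → (170.948,25.050) → (165.378,33.437) → (167.369,43.307). Closed: final G1 returns to the first vertex.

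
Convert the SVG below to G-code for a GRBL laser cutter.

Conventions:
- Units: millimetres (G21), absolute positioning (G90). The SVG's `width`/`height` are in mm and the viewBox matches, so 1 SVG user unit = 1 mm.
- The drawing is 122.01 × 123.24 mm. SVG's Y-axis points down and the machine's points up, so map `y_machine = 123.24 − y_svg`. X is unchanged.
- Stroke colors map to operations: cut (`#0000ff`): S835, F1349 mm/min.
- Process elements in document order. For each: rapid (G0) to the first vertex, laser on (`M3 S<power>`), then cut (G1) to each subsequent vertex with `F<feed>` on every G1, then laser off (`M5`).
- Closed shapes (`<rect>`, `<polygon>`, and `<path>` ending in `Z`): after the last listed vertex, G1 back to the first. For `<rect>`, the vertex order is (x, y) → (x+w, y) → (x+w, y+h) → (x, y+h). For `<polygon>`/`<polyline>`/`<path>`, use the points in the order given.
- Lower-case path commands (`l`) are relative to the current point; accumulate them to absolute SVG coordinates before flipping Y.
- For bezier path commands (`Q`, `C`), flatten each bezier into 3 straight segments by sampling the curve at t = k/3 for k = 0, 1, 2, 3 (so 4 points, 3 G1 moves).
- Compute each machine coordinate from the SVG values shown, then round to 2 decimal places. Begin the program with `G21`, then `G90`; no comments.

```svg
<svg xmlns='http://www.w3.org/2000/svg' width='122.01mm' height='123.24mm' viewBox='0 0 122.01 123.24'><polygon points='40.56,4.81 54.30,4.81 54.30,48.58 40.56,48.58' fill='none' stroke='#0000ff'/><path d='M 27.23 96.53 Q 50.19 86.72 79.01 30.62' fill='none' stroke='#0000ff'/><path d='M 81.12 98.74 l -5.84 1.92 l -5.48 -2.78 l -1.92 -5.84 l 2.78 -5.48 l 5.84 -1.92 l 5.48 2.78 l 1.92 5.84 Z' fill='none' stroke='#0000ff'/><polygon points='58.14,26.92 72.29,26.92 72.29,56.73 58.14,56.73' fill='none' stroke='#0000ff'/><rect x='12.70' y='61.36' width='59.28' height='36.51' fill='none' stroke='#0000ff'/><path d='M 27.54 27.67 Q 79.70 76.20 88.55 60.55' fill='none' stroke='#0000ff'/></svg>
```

G21
G90
G0 X40.56 Y118.43
M3 S835
G1 X54.30 Y118.43 F1349
G1 X54.30 Y74.66 F1349
G1 X40.56 Y74.66 F1349
G1 X40.56 Y118.43 F1349
M5
G0 X27.23 Y26.71
M3 S835
G1 X43.19 Y38.39 F1349
G1 X60.45 Y60.36 F1349
G1 X79.01 Y92.62 F1349
M5
G0 X81.12 Y24.50
M3 S835
G1 X75.28 Y22.58 F1349
G1 X69.80 Y25.36 F1349
G1 X67.88 Y31.20 F1349
G1 X70.66 Y36.68 F1349
G1 X76.50 Y38.60 F1349
G1 X81.98 Y35.82 F1349
G1 X83.90 Y29.98 F1349
G1 X81.12 Y24.50 F1349
M5
G0 X58.14 Y96.32
M3 S835
G1 X72.29 Y96.32 F1349
G1 X72.29 Y66.51 F1349
G1 X58.14 Y66.51 F1349
G1 X58.14 Y96.32 F1349
M5
G0 X12.70 Y61.88
M3 S835
G1 X71.98 Y61.88 F1349
G1 X71.98 Y25.37 F1349
G1 X12.70 Y25.37 F1349
G1 X12.70 Y61.88 F1349
M5
G0 X27.54 Y95.57
M3 S835
G1 X57.50 Y70.35 F1349
G1 X77.84 Y59.39 F1349
G1 X88.55 Y62.69 F1349
M5

Since the viewBox matches the mm dimensions, user units are millimetres directly. The only transform is the Y-flip y_m = 123.24 − y_svg.

Shape 1 is a rectangle drawn with `<polygon>`. Its stroke #0000ff means cut at S835, F1349. After flipping Y the toolpath is (40.56,118.43) → (54.30,118.43) → (54.30,74.66) → (40.56,74.66) → (40.56,118.43), returning to the start.

Shape 2 is a quadratic bezier drawn with `<path>`. Its stroke #0000ff means cut at S835, F1349. After flipping Y the toolpath is (27.23,26.71) → (43.19,38.39) → (60.45,60.36) → (79.01,92.62).

Shape 3 is a regular polygon drawn with `<path>`. Its stroke #0000ff means cut at S835, F1349. After flipping Y the toolpath is (81.12,24.50) → (75.28,22.58) → (69.80,25.36) → (67.88,31.20) → (70.66,36.68) → (76.50,38.60) → (81.98,35.82) → (83.90,29.98) → (81.12,24.50), returning to the start.

Shape 4 is a rectangle drawn with `<polygon>`. Its stroke #0000ff means cut at S835, F1349. After flipping Y the toolpath is (58.14,96.32) → (72.29,96.32) → (72.29,66.51) → (58.14,66.51) → (58.14,96.32), returning to the start.

Shape 5 is a rectangle drawn with `<rect>`. Its stroke #0000ff means cut at S835, F1349. After flipping Y the toolpath is (12.70,61.88) → (71.98,61.88) → (71.98,25.37) → (12.70,25.37) → (12.70,61.88), returning to the start.

Shape 6 is a quadratic bezier drawn with `<path>`. Its stroke #0000ff means cut at S835, F1349. After flipping Y the toolpath is (27.54,95.57) → (57.50,70.35) → (77.84,59.39) → (88.55,62.69).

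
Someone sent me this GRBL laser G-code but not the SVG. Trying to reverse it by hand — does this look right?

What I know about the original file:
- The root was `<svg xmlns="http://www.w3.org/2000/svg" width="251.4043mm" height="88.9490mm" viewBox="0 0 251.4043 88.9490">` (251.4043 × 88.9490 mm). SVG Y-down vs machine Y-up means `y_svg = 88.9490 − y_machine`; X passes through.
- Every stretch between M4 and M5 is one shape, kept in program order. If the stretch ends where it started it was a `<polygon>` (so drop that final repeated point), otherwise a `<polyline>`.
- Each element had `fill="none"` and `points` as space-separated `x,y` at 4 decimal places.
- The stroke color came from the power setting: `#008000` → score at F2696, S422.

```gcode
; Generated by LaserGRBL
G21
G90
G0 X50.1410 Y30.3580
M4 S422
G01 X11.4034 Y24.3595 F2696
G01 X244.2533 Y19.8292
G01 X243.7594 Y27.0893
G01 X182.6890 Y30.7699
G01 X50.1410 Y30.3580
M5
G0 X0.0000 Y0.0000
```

<svg xmlns="http://www.w3.org/2000/svg" width="251.4043mm" height="88.9490mm" viewBox="0 0 251.4043 88.9490">
  <polygon points="50.1410,58.5910 11.4034,64.5895 244.2533,69.1198 243.7594,61.8597 182.6890,58.1791" fill="none" stroke="#008000"/>
</svg>

y_svg = 88.9490 − y_m. Every run uses S422, so all elements get stroke `#008000` (score).

[1] closed run; points: 50.1410,58.5910 11.4034,64.5895 244.2533,69.1198 243.7594,61.8597 182.6890,58.1791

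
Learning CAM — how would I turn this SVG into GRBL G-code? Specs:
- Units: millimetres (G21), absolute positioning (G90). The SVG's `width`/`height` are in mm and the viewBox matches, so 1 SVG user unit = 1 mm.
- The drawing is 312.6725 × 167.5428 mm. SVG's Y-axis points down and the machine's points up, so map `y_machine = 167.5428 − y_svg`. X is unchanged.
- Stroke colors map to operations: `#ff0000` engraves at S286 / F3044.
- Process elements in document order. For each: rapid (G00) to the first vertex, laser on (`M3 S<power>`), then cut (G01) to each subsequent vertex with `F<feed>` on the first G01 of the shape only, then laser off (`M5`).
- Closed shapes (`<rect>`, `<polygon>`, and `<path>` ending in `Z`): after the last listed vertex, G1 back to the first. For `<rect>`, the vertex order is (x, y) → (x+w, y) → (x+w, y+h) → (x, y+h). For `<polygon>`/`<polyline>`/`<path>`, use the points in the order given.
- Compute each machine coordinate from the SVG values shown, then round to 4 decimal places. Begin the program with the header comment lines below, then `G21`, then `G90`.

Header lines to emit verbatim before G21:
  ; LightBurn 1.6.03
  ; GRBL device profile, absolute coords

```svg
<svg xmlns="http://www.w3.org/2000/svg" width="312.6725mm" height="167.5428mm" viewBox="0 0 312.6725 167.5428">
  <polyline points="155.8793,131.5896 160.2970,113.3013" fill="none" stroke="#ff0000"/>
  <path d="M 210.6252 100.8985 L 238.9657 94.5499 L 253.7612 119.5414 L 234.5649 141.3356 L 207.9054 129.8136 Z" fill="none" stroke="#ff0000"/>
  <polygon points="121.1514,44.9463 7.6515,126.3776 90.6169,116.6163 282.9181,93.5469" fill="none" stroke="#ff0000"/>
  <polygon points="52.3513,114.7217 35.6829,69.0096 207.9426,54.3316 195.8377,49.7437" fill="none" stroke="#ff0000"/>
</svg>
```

; LightBurn 1.6.03
; GRBL device profile, absolute coords
G21
G90
G00 X155.8793 Y35.9532
M3 S286
G01 X160.2970 Y54.2415 F3044
M5
G00 X210.6252 Y66.6443
M3 S286
G01 X238.9657 Y72.9929 F3044
G01 X253.7612 Y48.0014
G01 X234.5649 Y26.2072
G01 X207.9054 Y37.7292
G01 X210.6252 Y66.6443
M5
G00 X121.1514 Y122.5965
M3 S286
G01 X7.6515 Y41.1652 F3044
G01 X90.6169 Y50.9265
G01 X282.9181 Y73.9959
G01 X121.1514 Y122.5965
M5
G00 X52.3513 Y52.8211
M3 S286
G01 X35.6829 Y98.5332 F3044
G01 X207.9426 Y113.2112
G01 X195.8377 Y117.7991
G01 X52.3513 Y52.8211
M5

1 u = 1 mm; y_m = 167.5428 − y.

[1] `<polyline>` line segment, #ff0000→engrave S286 F3044: (155.8793,35.9532) → (160.2970,54.2415)

[2] `<path>` regular polygon, #ff0000→engrave S286 F3044: (210.6252,66.6443) → (238.9657,72.9929) → (253.7612,48.0014) → (234.5649,26.2072) → (207.9054,37.7292) → (210.6252,66.6443) (closed)

[3] `<polygon>` closed polygon, #ff0000→engrave S286 F3044: (121.1514,122.5965) → (7.6515,41.1652) → (90.6169,50.9265) → (282.9181,73.9959) → (121.1514,122.5965) (closed)

[4] `<polygon>` closed polygon, #ff0000→engrave S286 F3044: (52.3513,52.8211) → (35.6829,98.5332) → (207.9426,113.2112) → (195.8377,117.7991) → (52.3513,52.8211) (closed)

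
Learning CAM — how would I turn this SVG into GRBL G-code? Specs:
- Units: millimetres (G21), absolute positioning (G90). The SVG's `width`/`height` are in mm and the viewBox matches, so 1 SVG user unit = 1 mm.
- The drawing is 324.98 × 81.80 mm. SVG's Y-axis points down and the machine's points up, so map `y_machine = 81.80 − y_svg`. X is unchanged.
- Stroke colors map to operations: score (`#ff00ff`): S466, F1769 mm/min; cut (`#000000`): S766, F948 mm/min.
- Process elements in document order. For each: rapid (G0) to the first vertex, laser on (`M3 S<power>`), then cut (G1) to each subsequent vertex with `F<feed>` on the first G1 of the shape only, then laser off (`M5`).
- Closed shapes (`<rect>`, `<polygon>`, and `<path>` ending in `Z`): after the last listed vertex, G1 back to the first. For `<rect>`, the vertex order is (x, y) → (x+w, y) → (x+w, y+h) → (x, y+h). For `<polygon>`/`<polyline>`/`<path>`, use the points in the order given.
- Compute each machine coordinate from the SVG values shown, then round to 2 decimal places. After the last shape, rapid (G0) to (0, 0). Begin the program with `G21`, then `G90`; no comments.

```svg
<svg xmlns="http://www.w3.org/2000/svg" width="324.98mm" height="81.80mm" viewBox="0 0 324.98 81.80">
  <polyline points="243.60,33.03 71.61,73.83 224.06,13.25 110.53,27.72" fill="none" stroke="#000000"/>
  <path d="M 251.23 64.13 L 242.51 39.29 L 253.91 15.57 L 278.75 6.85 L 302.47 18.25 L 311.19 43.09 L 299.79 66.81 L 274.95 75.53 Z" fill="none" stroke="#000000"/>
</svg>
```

G21
G90
G0 X243.60 Y48.77
M3 S766
G1 X71.61 Y7.97 F948
G1 X224.06 Y68.55
G1 X110.53 Y54.08
M5
G0 X251.23 Y17.67
M3 S766
G1 X242.51 Y42.51 F948
G1 X253.91 Y66.23
G1 X278.75 Y74.95
G1 X302.47 Y63.55
G1 X311.19 Y38.71
G1 X299.79 Y14.99
G1 X274.95 Y6.27
G1 X251.23 Y17.67
M5
G0 X0.00 Y0.00

Since the viewBox matches the mm dimensions, user units are millimetres directly. The only transform is the Y-flip y_m = 81.80 − y_svg.

Shape 1 is a open polyline drawn with `<polyline>`. Its stroke #000000 means cut at S766, F948. After flipping Y the toolpath is (243.60,48.77) → (71.61,7.97) → (224.06,68.55) → (110.53,54.08).

Shape 2 is a regular polygon drawn with `<path>`. Its stroke #000000 means cut at S766, F948. After flipping Y the toolpath is (251.23,17.67) → (242.51,42.51) → (253.91,66.23) → (278.75,74.95) → (302.47,63.55) → (311.19,38.71) → (299.79,14.99) → (274.95,6.27) → (251.23,17.67), returning to the start.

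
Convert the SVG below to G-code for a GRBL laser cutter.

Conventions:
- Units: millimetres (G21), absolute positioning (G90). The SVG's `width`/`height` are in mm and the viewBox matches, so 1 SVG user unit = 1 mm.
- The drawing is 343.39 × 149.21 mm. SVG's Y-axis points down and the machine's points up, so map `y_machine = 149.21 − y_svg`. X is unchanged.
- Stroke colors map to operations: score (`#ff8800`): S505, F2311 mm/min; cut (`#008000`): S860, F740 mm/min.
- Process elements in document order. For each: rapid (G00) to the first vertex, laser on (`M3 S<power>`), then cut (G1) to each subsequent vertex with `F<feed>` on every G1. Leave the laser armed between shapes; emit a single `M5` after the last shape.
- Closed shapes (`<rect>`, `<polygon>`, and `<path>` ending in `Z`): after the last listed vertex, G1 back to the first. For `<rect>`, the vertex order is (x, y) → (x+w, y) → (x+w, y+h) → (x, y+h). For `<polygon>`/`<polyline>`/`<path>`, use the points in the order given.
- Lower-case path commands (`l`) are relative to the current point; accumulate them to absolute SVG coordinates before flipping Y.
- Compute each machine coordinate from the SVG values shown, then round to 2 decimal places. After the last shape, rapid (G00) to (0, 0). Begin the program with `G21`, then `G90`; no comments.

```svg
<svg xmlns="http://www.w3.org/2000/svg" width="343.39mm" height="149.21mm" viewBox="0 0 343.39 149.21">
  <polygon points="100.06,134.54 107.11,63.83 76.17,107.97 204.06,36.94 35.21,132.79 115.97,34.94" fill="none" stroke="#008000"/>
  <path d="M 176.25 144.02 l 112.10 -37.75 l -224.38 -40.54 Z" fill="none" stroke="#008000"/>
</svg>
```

G21
G90
G00 X100.06 Y14.67
M3 S860
G1 X107.11 Y85.38 F740
G1 X76.17 Y41.24 F740
G1 X204.06 Y112.27 F740
G1 X35.21 Y16.42 F740
G1 X115.97 Y114.27 F740
G1 X100.06 Y14.67 F740
G00 X176.25 Y5.19
M3 S860
G1 X288.35 Y42.94 F740
G1 X63.97 Y83.48 F740
G1 X176.25 Y5.19 F740
M5
G00 X0.00 Y0.00

Since the viewBox matches the mm dimensions, user units are millimetres directly. The only transform is the Y-flip y_m = 149.21 − y_svg.

Shape 1 is a closed polygon drawn with `<polygon>`. Its stroke #008000 means cut at S860, F740. After flipping Y the toolpath is (100.06,14.67) → (107.11,85.38) → (76.17,41.24) → (204.06,112.27) → (35.21,16.42) → (115.97,114.27) → (100.06,14.67), returning to the start.

Shape 2 is a closed polygon drawn with `<path>`. Its stroke #008000 means cut at S860, F740. After flipping Y the toolpath is (176.25,5.19) → (288.35,42.94) → (63.97,83.48) → (176.25,5.19), returning to the start.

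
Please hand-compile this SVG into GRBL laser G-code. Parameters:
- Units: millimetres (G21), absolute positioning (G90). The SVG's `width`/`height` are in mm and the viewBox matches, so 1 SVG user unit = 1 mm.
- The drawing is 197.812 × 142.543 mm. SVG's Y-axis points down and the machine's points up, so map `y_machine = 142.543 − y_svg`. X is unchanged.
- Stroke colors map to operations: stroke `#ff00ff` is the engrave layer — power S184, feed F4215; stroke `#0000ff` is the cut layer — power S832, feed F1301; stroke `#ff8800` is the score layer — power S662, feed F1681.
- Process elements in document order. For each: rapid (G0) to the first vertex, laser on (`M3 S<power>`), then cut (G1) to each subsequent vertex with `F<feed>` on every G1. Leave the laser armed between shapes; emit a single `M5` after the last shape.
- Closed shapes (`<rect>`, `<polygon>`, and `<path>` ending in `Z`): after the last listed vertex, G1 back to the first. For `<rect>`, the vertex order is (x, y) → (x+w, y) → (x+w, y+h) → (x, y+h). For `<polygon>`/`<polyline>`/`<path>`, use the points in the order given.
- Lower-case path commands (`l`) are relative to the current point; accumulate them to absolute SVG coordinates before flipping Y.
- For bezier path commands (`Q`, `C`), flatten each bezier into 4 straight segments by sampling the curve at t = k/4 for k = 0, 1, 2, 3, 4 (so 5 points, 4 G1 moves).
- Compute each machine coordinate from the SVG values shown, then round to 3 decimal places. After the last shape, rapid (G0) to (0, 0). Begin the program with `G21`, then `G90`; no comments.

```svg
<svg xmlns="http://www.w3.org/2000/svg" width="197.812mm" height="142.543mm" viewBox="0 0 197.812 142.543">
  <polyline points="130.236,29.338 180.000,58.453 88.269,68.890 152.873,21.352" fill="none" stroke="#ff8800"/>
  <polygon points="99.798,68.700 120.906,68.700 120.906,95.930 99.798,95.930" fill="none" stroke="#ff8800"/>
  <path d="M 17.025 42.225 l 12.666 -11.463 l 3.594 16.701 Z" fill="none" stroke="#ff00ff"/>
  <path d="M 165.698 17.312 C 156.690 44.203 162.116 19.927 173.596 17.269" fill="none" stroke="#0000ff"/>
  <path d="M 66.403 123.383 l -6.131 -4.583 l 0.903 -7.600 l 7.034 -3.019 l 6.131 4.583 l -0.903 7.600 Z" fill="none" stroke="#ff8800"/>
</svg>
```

G21
G90
G0 X130.236 Y113.205
M3 S662
G1 X180.000 Y84.090 F1681
G1 X88.269 Y73.653 F1681
G1 X152.873 Y121.191 F1681
G0 X99.798 Y73.843
M3 S662
G1 X120.906 Y73.843 F1681
G1 X120.906 Y46.613 F1681
G1 X99.798 Y46.613 F1681
G1 X99.798 Y73.843 F1681
G0 X17.025 Y100.318
M3 S184
G1 X29.691 Y111.781 F4215
G1 X33.285 Y95.080 F4215
G1 X17.025 Y100.318 F4215
G0 X165.698 Y125.231
M3 S832
G1 X161.517 Y113.519 F1301
G1 X161.964 Y114.172 F1301
G1 X166.252 Y120.364 F1301
G1 X173.596 Y125.274 F1301
G0 X66.403 Y19.160
M3 S662
G1 X60.272 Y23.743 F1681
G1 X61.175 Y31.343 F1681
G1 X68.209 Y34.362 F1681
G1 X74.340 Y29.779 F1681
G1 X73.437 Y22.179 F1681
G1 X66.403 Y19.160 F1681
M5
G0 X0.000 Y0.000

viewBox `0 0 197.812 142.543` with mm width/height → 1 unit = 1 mm. Flip: y_m = 142.543 − y_svg.

**Shape 1** — `<polyline>` open polyline, stroke `#ff8800` → score (S662, F1681). Machine vertices: (130.236,113.205) → (180.000,84.090) → (88.269,73.653) → (152.873,121.191). Open path.

**Shape 2** — `<polygon>` rectangle, stroke `#ff8800` → score (S662, F1681). Machine vertices: (99.798,73.843) → (120.906,73.843) → (120.906,46.613) → (99.798,46.613) → (99.798,73.843). Closed: final G1 returns to the first vertex.

**Shape 3** — `<path>` regular polygon, stroke `#ff00ff` → engrave (S184, F4215). Machine vertices: (17.025,100.318) → (29.691,111.781) → (33.285,95.080) → (17.025,100.318). Closed: final G1 returns to the first vertex.

**Shape 4** — `<path>` cubic bezier, stroke `#0000ff` → cut (S832, F1301). Control points (SVG): P0=(165.698,17.312), P1=(156.690,44.203), P2=(162.116,19.927), P3=(173.596,17.269); sampled at t=k/4. Machine vertices: (165.698,125.231) → (161.517,113.519) → (161.964,114.172) → (166.252,120.364) → (173.596,125.274). Open path.

**Shape 5** — `<path>` regular polygon, stroke `#ff8800` → score (S662, F1681). Machine vertices: (66.403,19.160) → (60.272,23.743) → (61.175,31.343) → (68.209,34.362) → (74.340,29.779) → (73.437,22.179) → (66.403,19.160). Closed: final G1 returns to the first vertex.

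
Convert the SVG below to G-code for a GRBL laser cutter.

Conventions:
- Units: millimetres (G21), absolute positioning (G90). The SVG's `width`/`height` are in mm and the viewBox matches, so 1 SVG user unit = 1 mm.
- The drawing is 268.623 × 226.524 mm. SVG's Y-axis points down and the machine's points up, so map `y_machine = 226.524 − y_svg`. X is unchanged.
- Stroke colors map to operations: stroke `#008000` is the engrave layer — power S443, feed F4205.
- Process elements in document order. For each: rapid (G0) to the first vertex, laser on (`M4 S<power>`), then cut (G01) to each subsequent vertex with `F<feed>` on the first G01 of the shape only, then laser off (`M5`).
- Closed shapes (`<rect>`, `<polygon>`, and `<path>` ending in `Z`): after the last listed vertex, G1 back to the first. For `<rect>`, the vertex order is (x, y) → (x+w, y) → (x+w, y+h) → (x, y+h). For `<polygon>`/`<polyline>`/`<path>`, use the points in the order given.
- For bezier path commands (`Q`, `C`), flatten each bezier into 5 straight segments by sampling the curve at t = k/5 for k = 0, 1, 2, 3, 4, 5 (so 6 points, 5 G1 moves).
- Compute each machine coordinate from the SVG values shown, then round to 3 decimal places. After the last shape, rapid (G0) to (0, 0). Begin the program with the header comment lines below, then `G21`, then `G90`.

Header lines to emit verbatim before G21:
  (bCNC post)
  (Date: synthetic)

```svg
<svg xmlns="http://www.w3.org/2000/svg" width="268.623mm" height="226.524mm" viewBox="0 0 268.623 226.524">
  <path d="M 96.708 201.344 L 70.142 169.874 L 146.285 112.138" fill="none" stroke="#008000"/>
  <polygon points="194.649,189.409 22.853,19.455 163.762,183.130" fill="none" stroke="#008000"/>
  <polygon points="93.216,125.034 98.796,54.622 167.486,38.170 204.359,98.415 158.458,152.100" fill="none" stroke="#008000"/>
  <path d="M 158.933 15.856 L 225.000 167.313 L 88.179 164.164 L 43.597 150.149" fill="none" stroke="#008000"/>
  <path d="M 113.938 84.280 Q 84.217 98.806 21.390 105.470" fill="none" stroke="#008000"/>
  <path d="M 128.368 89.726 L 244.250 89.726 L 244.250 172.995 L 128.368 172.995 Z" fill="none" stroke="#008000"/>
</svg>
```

1 u = 1 mm; y_m = 226.524 − y.

[1] `<path>` open polyline, #008000→engrave S443 F4205: (96.708,25.180) → (70.142,56.650) → (146.285,114.386)

[2] `<polygon>` closed polygon, #008000→engrave S443 F4205: (194.649,37.115) → (22.853,207.069) → (163.762,43.394) → (194.649,37.115) (closed)

[3] `<polygon>` regular polygon, #008000→engrave S443 F4205: (93.216,101.490) → (98.796,171.902) → (167.486,188.354) → (204.359,128.109) → (158.458,74.424) → (93.216,101.490) (closed)

[4] `<path>` open polyline, #008000→engrave S443 F4205: (158.933,210.668) → (225.000,59.211) → (88.179,62.360) → (43.597,76.375)

[5] `<path>` quadratic bezier, #008000→engrave S443 F4205: (113.938,142.244) → (100.725,136.748) → (84.864,131.881) → (66.355,127.643) → (45.197,124.034) → (21.390,121.054)

[6] `<path>` rectangle, #008000→engrave S443 F4205: (128.368,136.798) → (244.250,136.798) → (244.250,53.529) → (128.368,53.529) → (128.368,136.798) (closed)

(bCNC post)
(Date: synthetic)
G21
G90
G0 X96.708 Y25.180
M4 S443
G01 X70.142 Y56.650 F4205
G01 X146.285 Y114.386
M5
G0 X194.649 Y37.115
M4 S443
G01 X22.853 Y207.069 F4205
G01 X163.762 Y43.394
G01 X194.649 Y37.115
M5
G0 X93.216 Y101.490
M4 S443
G01 X98.796 Y171.902 F4205
G01 X167.486 Y188.354
G01 X204.359 Y128.109
G01 X158.458 Y74.424
G01 X93.216 Y101.490
M5
G0 X158.933 Y210.668
M4 S443
G01 X225.000 Y59.211 F4205
G01 X88.179 Y62.360
G01 X43.597 Y76.375
M5
G0 X113.938 Y142.244
M4 S443
G01 X100.725 Y136.748 F4205
G01 X84.864 Y131.881
G01 X66.355 Y127.643
G01 X45.197 Y124.034
G01 X21.390 Y121.054
M5
G0 X128.368 Y136.798
M4 S443
G01 X244.250 Y136.798 F4205
G01 X244.250 Y53.529
G01 X128.368 Y53.529
G01 X128.368 Y136.798
M5
G0 X0.000 Y0.000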